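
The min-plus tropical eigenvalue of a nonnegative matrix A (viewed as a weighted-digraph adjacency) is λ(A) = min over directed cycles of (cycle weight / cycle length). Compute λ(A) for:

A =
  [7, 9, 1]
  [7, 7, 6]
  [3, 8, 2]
λ(A) = 2

Enumerate directed cycles and compute their means (weight / length). Sample:
  cycle 0 → 0: weight = 7, length = 1, mean = 7/1 ≈ 7.000
  cycle 1 → 1: weight = 7, length = 1, mean = 7/1 ≈ 7.000
  cycle 2 → 2: weight = 2, length = 1, mean = 2/1 ≈ 2.000
  cycle 0 → 1 → 0: weight = 16, length = 2, mean = 16/2 ≈ 8.000
  cycle 0 → 2 → 0: weight = 4, length = 2, mean = 4/2 ≈ 2.000
  cycle 1 → 0 → 1: weight = 16, length = 2, mean = 16/2 ≈ 8.000
Minimum mean = 2.000, attained e.g. along the cycle 2 → 2 with weight 2 and length 1. So λ(A) = 2/1 = 2.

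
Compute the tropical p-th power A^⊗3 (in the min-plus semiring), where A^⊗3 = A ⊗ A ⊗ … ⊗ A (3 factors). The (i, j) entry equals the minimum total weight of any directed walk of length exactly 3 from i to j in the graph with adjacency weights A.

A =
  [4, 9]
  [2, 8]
A^⊗3 =
  [12, 17]
  [10, 15]

Each entry (A^⊗3)_ij equals the minimum over all length-3 walks i = v_0 → v_1 → … → v_3 = j of Σ_t A[v_t][v_{t+1}]. For example, for (i, j) = (0, 1) we minimise over 4 possible intermediate vertex sequences; the minimum is 17, attained along the walk 0 → 0 → 0 → 1.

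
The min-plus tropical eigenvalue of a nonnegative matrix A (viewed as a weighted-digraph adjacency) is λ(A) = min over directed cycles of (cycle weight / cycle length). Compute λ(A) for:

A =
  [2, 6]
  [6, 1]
λ(A) = 1

Enumerate directed cycles and compute their means (weight / length). Sample:
  cycle 0 → 0: weight = 2, length = 1, mean = 2/1 ≈ 2.000
  cycle 1 → 1: weight = 1, length = 1, mean = 1/1 ≈ 1.000
  cycle 0 → 1 → 0: weight = 12, length = 2, mean = 12/2 ≈ 6.000
  cycle 1 → 0 → 1: weight = 12, length = 2, mean = 12/2 ≈ 6.000
Minimum mean = 1.000, attained e.g. along the cycle 1 → 1 with weight 1 and length 1. So λ(A) = 1/1 = 1.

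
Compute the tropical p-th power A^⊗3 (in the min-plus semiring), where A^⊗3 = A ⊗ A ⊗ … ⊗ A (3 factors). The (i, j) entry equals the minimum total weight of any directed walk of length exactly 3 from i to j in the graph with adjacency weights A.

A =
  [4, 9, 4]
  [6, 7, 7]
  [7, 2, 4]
A^⊗3 =
  [12, 10, 12]
  [14, 12, 14]
  [12, 10, 12]

Each entry (A^⊗3)_ij equals the minimum over all length-3 walks i = v_0 → v_1 → … → v_3 = j of Σ_t A[v_t][v_{t+1}]. For example, for (i, j) = (0, 2) we minimise over 9 possible intermediate vertex sequences; the minimum is 12, attained along the walk 0 → 0 → 0 → 2.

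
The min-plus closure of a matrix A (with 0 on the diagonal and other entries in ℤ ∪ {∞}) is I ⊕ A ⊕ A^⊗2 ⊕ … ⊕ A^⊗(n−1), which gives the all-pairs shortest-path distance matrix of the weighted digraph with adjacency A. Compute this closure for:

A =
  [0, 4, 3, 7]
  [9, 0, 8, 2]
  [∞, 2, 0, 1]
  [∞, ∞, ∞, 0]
Closure =
  [0, 4, 3, 4]
  [9, 0, 8, 2]
  [11, 2, 0, 1]
  [∞, ∞, ∞, 0]

This is the Floyd-Warshall all-pairs shortest-path computation. For each intermediate vertex k = 0, 1, …, 3, update dist[i][j] ← min(dist[i][j], dist[i][k] + dist[k][j]). The final matrix gives, for each (i, j), the minimum total weight of any directed path from i to j (possibly empty when i = j).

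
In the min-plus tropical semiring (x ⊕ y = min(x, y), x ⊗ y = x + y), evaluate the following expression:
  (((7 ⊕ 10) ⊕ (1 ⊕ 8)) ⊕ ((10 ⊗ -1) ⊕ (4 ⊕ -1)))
(((7 ⊕ 10) ⊕ (1 ⊕ 8)) ⊕ ((10 ⊗ -1) ⊕ (4 ⊕ -1))) = -1

Expand innermost to outermost. Recall ⊕ takes the minimum of its arguments and ⊗ takes their sum. Working out the expression (((7 ⊕ 10) ⊕ (1 ⊕ 8)) ⊕ ((10 ⊗ -1) ⊕ (4 ⊕ -1))) gives -1.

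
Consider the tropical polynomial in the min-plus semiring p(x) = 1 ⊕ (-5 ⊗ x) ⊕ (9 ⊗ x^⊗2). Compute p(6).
p(6) = 1

A tropical monomial a ⊗ x^⊗i evaluates to a + i · x. Evaluating each term at x = 6:
  Term 0 contributes 1 + 0 · 6 = 1
  Term 1 contributes -5 + 1 · 6 = 1
  Term 2 contributes 9 + 2 · 6 = 21
p(6) = ⊕ of these = min[1, 1, 21] = 1.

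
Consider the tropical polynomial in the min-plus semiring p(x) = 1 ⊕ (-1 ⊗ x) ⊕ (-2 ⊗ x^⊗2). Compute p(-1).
p(-1) = -4

A tropical monomial a ⊗ x^⊗i evaluates to a + i · x. Evaluating each term at x = -1:
  Term 0 contributes 1 + 0 · -1 = 1
  Term 1 contributes -1 + 1 · -1 = -2
  Term 2 contributes -2 + 2 · -1 = -4
p(-1) = ⊕ of these = min[1, -2, -4] = -4.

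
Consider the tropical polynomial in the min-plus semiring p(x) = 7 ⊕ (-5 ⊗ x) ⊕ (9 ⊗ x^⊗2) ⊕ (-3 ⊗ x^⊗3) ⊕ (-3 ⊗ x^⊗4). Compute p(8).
p(8) = 3

A tropical monomial a ⊗ x^⊗i evaluates to a + i · x. Evaluating each term at x = 8:
  Term 0 contributes 7 + 0 · 8 = 7
  Term 1 contributes -5 + 1 · 8 = 3
  Term 2 contributes 9 + 2 · 8 = 25
  Term 3 contributes -3 + 3 · 8 = 21
  Term 4 contributes -3 + 4 · 8 = 29
p(8) = ⊕ of these = min[7, 3, 25, 21, 29] = 3.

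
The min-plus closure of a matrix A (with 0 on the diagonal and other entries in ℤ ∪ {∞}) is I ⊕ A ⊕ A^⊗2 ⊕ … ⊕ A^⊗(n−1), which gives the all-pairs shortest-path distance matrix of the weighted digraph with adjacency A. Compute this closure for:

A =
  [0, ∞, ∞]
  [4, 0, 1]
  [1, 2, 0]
Closure =
  [0, ∞, ∞]
  [2, 0, 1]
  [1, 2, 0]

This is the Floyd-Warshall all-pairs shortest-path computation. For each intermediate vertex k = 0, 1, …, 2, update dist[i][j] ← min(dist[i][j], dist[i][k] + dist[k][j]). The final matrix gives, for each (i, j), the minimum total weight of any directed path from i to j (possibly empty when i = j).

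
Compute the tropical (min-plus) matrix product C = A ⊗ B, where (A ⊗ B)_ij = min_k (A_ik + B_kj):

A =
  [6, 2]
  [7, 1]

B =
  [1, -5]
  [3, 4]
A ⊗ B =
  [5, 1]
  [4, 2]

Apply the min-plus product entry-by-entry:
  C[0][0] = min over k of (A[0][0] + B[0][0] = 6 + 1 = 7, A[0][1] + B[1][0] = 2 + 3 = 5) = 5 (attained at k = 1)
  C[0][1] = min over k of (A[0][0] + B[0][1] = 6 + -5 = 1, A[0][1] + B[1][1] = 2 + 4 = 6) = 1 (attained at k = 0)
  C[1][0] = min over k of (A[1][0] + B[0][0] = 7 + 1 = 8, A[1][1] + B[1][0] = 1 + 3 = 4) = 4 (attained at k = 1)
  C[1][1] = min over k of (A[1][0] + B[0][1] = 7 + -5 = 2, A[1][1] + B[1][1] = 1 + 4 = 5) = 2 (attained at k = 0)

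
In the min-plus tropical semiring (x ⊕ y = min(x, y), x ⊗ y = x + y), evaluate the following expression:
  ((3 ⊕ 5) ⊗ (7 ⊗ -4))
((3 ⊕ 5) ⊗ (7 ⊗ -4)) = 6

Expand innermost to outermost. Recall ⊕ takes the minimum of its arguments and ⊗ takes their sum. Working out the expression ((3 ⊕ 5) ⊗ (7 ⊗ -4)) gives 6.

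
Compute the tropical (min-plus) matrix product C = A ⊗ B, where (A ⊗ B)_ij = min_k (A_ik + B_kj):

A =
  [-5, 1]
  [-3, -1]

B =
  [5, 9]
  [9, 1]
A ⊗ B =
  [0, 2]
  [2, 0]

Apply the min-plus product entry-by-entry:
  C[0][0] = min over k of (A[0][0] + B[0][0] = -5 + 5 = 0, A[0][1] + B[1][0] = 1 + 9 = 10) = 0 (attained at k = 0)
  C[0][1] = min over k of (A[0][0] + B[0][1] = -5 + 9 = 4, A[0][1] + B[1][1] = 1 + 1 = 2) = 2 (attained at k = 1)
  C[1][0] = min over k of (A[1][0] + B[0][0] = -3 + 5 = 2, A[1][1] + B[1][0] = -1 + 9 = 8) = 2 (attained at k = 0)
  C[1][1] = min over k of (A[1][0] + B[0][1] = -3 + 9 = 6, A[1][1] + B[1][1] = -1 + 1 = 0) = 0 (attained at k = 1)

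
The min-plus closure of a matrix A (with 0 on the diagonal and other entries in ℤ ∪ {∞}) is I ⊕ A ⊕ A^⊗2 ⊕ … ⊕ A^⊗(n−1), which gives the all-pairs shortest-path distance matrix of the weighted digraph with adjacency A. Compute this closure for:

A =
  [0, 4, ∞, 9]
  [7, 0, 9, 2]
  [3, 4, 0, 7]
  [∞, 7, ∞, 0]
Closure =
  [0, 4, 13, 6]
  [7, 0, 9, 2]
  [3, 4, 0, 6]
  [14, 7, 16, 0]

This is the Floyd-Warshall all-pairs shortest-path computation. For each intermediate vertex k = 0, 1, …, 3, update dist[i][j] ← min(dist[i][j], dist[i][k] + dist[k][j]). The final matrix gives, for each (i, j), the minimum total weight of any directed path from i to j (possibly empty when i = j).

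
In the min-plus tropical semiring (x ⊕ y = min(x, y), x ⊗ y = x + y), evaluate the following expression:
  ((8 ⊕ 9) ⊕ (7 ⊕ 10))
((8 ⊕ 9) ⊕ (7 ⊕ 10)) = 7

Expand innermost to outermost. Recall ⊕ takes the minimum of its arguments and ⊗ takes their sum. Working out the expression ((8 ⊕ 9) ⊕ (7 ⊕ 10)) gives 7.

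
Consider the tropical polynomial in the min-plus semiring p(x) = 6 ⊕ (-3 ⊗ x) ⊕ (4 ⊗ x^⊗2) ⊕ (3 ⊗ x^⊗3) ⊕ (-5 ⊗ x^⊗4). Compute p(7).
p(7) = 4

A tropical monomial a ⊗ x^⊗i evaluates to a + i · x. Evaluating each term at x = 7:
  Term 0 contributes 6 + 0 · 7 = 6
  Term 1 contributes -3 + 1 · 7 = 4
  Term 2 contributes 4 + 2 · 7 = 18
  Term 3 contributes 3 + 3 · 7 = 24
  Term 4 contributes -5 + 4 · 7 = 23
p(7) = ⊕ of these = min[6, 4, 18, 24, 23] = 4.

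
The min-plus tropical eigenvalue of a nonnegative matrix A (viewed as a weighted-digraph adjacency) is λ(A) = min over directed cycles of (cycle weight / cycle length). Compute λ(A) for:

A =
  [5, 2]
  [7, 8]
λ(A) = 9/2

Enumerate directed cycles and compute their means (weight / length). Sample:
  cycle 0 → 0: weight = 5, length = 1, mean = 5/1 ≈ 5.000
  cycle 1 → 1: weight = 8, length = 1, mean = 8/1 ≈ 8.000
  cycle 0 → 1 → 0: weight = 9, length = 2, mean = 9/2 ≈ 4.500
  cycle 1 → 0 → 1: weight = 9, length = 2, mean = 9/2 ≈ 4.500
Minimum mean = 4.500, attained e.g. along the cycle 0 → 1 → 0 with weight 9 and length 2. So λ(A) = 9/2 = 9/2.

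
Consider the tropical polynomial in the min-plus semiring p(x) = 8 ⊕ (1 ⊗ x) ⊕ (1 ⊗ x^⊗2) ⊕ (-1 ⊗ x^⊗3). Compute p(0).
p(0) = -1

A tropical monomial a ⊗ x^⊗i evaluates to a + i · x. Evaluating each term at x = 0:
  Term 0 contributes 8 + 0 · 0 = 8
  Term 1 contributes 1 + 1 · 0 = 1
  Term 2 contributes 1 + 2 · 0 = 1
  Term 3 contributes -1 + 3 · 0 = -1
p(0) = ⊕ of these = min[8, 1, 1, -1] = -1.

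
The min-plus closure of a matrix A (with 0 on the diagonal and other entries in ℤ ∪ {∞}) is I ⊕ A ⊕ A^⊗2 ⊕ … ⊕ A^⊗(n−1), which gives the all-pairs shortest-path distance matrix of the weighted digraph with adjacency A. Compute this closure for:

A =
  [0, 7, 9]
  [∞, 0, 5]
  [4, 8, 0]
Closure =
  [0, 7, 9]
  [9, 0, 5]
  [4, 8, 0]

This is the Floyd-Warshall all-pairs shortest-path computation. For each intermediate vertex k = 0, 1, …, 2, update dist[i][j] ← min(dist[i][j], dist[i][k] + dist[k][j]). The final matrix gives, for each (i, j), the minimum total weight of any directed path from i to j (possibly empty when i = j).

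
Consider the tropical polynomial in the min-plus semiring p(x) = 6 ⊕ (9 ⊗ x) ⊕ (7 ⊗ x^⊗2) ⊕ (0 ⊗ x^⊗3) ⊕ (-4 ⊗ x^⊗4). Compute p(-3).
p(-3) = -16

A tropical monomial a ⊗ x^⊗i evaluates to a + i · x. Evaluating each term at x = -3:
  Term 0 contributes 6 + 0 · -3 = 6
  Term 1 contributes 9 + 1 · -3 = 6
  Term 2 contributes 7 + 2 · -3 = 1
  Term 3 contributes 0 + 3 · -3 = -9
  Term 4 contributes -4 + 4 · -3 = -16
p(-3) = ⊕ of these = min[6, 6, 1, -9, -16] = -16.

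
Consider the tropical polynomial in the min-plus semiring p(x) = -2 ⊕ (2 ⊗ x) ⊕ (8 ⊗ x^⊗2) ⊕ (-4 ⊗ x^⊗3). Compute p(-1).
p(-1) = -7

A tropical monomial a ⊗ x^⊗i evaluates to a + i · x. Evaluating each term at x = -1:
  Term 0 contributes -2 + 0 · -1 = -2
  Term 1 contributes 2 + 1 · -1 = 1
  Term 2 contributes 8 + 2 · -1 = 6
  Term 3 contributes -4 + 3 · -1 = -7
p(-1) = ⊕ of these = min[-2, 1, 6, -7] = -7.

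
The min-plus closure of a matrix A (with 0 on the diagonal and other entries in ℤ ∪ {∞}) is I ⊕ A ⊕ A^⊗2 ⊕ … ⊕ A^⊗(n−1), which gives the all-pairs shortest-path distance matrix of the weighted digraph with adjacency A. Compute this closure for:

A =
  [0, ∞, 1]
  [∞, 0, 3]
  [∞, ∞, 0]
Closure =
  [0, ∞, 1]
  [∞, 0, 3]
  [∞, ∞, 0]

This is the Floyd-Warshall all-pairs shortest-path computation. For each intermediate vertex k = 0, 1, …, 2, update dist[i][j] ← min(dist[i][j], dist[i][k] + dist[k][j]). The final matrix gives, for each (i, j), the minimum total weight of any directed path from i to j (possibly empty when i = j).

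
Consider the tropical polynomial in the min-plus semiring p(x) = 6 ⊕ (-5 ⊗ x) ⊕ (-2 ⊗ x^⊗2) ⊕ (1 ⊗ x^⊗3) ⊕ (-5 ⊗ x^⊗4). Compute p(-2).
p(-2) = -13

A tropical monomial a ⊗ x^⊗i evaluates to a + i · x. Evaluating each term at x = -2:
  Term 0 contributes 6 + 0 · -2 = 6
  Term 1 contributes -5 + 1 · -2 = -7
  Term 2 contributes -2 + 2 · -2 = -6
  Term 3 contributes 1 + 3 · -2 = -5
  Term 4 contributes -5 + 4 · -2 = -13
p(-2) = ⊕ of these = min[6, -7, -6, -5, -13] = -13.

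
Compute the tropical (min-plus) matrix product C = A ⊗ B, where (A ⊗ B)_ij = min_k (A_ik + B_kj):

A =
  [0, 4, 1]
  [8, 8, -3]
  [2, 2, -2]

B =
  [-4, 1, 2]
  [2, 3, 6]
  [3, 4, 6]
A ⊗ B =
  [-4, 1, 2]
  [0, 1, 3]
  [-2, 2, 4]

Apply the min-plus product entry-by-entry:
  C[0][0] = min over k of (A[0][0] + B[0][0] = 0 + -4 = -4, A[0][1] + B[1][0] = 4 + 2 = 6, A[0][2] + B[2][0] = 1 + 3 = 4) = -4 (attained at k = 0)
  C[0][1] = min over k of (A[0][0] + B[0][1] = 0 + 1 = 1, A[0][1] + B[1][1] = 4 + 3 = 7, A[0][2] + B[2][1] = 1 + 4 = 5) = 1 (attained at k = 0)
  C[0][2] = min over k of (A[0][0] + B[0][2] = 0 + 2 = 2, A[0][1] + B[1][2] = 4 + 6 = 10, A[0][2] + B[2][2] = 1 + 6 = 7) = 2 (attained at k = 0)
  C[1][0] = min over k of (A[1][0] + B[0][0] = 8 + -4 = 4, A[1][1] + B[1][0] = 8 + 2 = 10, A[1][2] + B[2][0] = -3 + 3 = 0) = 0 (attained at k = 2)
  C[1][1] = min over k of (A[1][0] + B[0][1] = 8 + 1 = 9, A[1][1] + B[1][1] = 8 + 3 = 11, A[1][2] + B[2][1] = -3 + 4 = 1) = 1 (attained at k = 2)
  C[1][2] = min over k of (A[1][0] + B[0][2] = 8 + 2 = 10, A[1][1] + B[1][2] = 8 + 6 = 14, A[1][2] + B[2][2] = -3 + 6 = 3) = 3 (attained at k = 2)
  C[2][0] = min over k of (A[2][0] + B[0][0] = 2 + -4 = -2, A[2][1] + B[1][0] = 2 + 2 = 4, A[2][2] + B[2][0] = -2 + 3 = 1) = -2 (attained at k = 0)
  C[2][1] = min over k of (A[2][0] + B[0][1] = 2 + 1 = 3, A[2][1] + B[1][1] = 2 + 3 = 5, A[2][2] + B[2][1] = -2 + 4 = 2) = 2 (attained at k = 2)
  C[2][2] = min over k of (A[2][0] + B[0][2] = 2 + 2 = 4, A[2][1] + B[1][2] = 2 + 6 = 8, A[2][2] + B[2][2] = -2 + 6 = 4) = 4 (attained at k = 0)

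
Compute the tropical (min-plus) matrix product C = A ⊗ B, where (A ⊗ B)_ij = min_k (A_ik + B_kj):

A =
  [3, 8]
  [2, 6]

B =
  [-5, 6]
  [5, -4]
A ⊗ B =
  [-2, 4]
  [-3, 2]

Apply the min-plus product entry-by-entry:
  C[0][0] = min over k of (A[0][0] + B[0][0] = 3 + -5 = -2, A[0][1] + B[1][0] = 8 + 5 = 13) = -2 (attained at k = 0)
  C[0][1] = min over k of (A[0][0] + B[0][1] = 3 + 6 = 9, A[0][1] + B[1][1] = 8 + -4 = 4) = 4 (attained at k = 1)
  C[1][0] = min over k of (A[1][0] + B[0][0] = 2 + -5 = -3, A[1][1] + B[1][0] = 6 + 5 = 11) = -3 (attained at k = 0)
  C[1][1] = min over k of (A[1][0] + B[0][1] = 2 + 6 = 8, A[1][1] + B[1][1] = 6 + -4 = 2) = 2 (attained at k = 1)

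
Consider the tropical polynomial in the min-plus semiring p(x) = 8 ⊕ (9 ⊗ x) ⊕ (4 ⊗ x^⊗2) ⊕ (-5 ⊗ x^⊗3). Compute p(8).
p(8) = 8

A tropical monomial a ⊗ x^⊗i evaluates to a + i · x. Evaluating each term at x = 8:
  Term 0 contributes 8 + 0 · 8 = 8
  Term 1 contributes 9 + 1 · 8 = 17
  Term 2 contributes 4 + 2 · 8 = 20
  Term 3 contributes -5 + 3 · 8 = 19
p(8) = ⊕ of these = min[8, 17, 20, 19] = 8.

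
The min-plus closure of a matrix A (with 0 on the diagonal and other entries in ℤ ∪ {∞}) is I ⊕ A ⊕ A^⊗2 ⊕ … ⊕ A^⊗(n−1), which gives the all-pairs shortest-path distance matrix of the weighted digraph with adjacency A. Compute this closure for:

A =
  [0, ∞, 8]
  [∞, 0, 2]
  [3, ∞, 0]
Closure =
  [0, ∞, 8]
  [5, 0, 2]
  [3, ∞, 0]

This is the Floyd-Warshall all-pairs shortest-path computation. For each intermediate vertex k = 0, 1, …, 2, update dist[i][j] ← min(dist[i][j], dist[i][k] + dist[k][j]). The final matrix gives, for each (i, j), the minimum total weight of any directed path from i to j (possibly empty when i = j).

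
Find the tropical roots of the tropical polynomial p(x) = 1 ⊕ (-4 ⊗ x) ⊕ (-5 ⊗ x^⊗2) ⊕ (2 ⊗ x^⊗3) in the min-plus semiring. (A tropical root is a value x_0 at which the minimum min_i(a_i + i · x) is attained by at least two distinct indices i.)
Roots: {-7, 1, 5}

Each tropical root is a break point of the lower envelope of the lines y = a_i + i · x (there are 4 lines, with slopes 0, 1, ..., 3). Only the lines that attain the minimum somewhere contribute to roots; other lines are dominated. Here the surviving (envelope) indices are i = 3, i = 2, i = 1, i = 0.
Intersections between consecutive envelope lines give the roots: for adjacent envelope indices i < j the intersection is x = (a_i − a_j) / (j − i). Reading off the sorted break points: {-7, 1, 5}.
Verification: at each break x_0, at least two indices attain the minimum of min_i(a_i + i · x_0).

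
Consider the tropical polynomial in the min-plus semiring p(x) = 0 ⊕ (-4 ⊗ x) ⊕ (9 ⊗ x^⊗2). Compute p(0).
p(0) = -4

A tropical monomial a ⊗ x^⊗i evaluates to a + i · x. Evaluating each term at x = 0:
  Term 0 contributes 0 + 0 · 0 = 0
  Term 1 contributes -4 + 1 · 0 = -4
  Term 2 contributes 9 + 2 · 0 = 9
p(0) = ⊕ of these = min[0, -4, 9] = -4.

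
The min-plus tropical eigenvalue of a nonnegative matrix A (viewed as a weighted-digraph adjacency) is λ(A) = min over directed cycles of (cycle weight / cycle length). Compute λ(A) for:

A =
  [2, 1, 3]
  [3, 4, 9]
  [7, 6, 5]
λ(A) = 2

Enumerate directed cycles and compute their means (weight / length). Sample:
  cycle 0 → 0: weight = 2, length = 1, mean = 2/1 ≈ 2.000
  cycle 1 → 1: weight = 4, length = 1, mean = 4/1 ≈ 4.000
  cycle 2 → 2: weight = 5, length = 1, mean = 5/1 ≈ 5.000
  cycle 0 → 1 → 0: weight = 4, length = 2, mean = 4/2 ≈ 2.000
  cycle 0 → 2 → 0: weight = 10, length = 2, mean = 10/2 ≈ 5.000
  cycle 1 → 0 → 1: weight = 4, length = 2, mean = 4/2 ≈ 2.000
Minimum mean = 2.000, attained e.g. along the cycle 0 → 0 with weight 2 and length 1. So λ(A) = 2/1 = 2.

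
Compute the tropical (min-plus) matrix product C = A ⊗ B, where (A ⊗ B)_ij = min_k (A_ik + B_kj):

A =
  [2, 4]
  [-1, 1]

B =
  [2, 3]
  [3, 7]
A ⊗ B =
  [4, 5]
  [1, 2]

Apply the min-plus product entry-by-entry:
  C[0][0] = min over k of (A[0][0] + B[0][0] = 2 + 2 = 4, A[0][1] + B[1][0] = 4 + 3 = 7) = 4 (attained at k = 0)
  C[0][1] = min over k of (A[0][0] + B[0][1] = 2 + 3 = 5, A[0][1] + B[1][1] = 4 + 7 = 11) = 5 (attained at k = 0)
  C[1][0] = min over k of (A[1][0] + B[0][0] = -1 + 2 = 1, A[1][1] + B[1][0] = 1 + 3 = 4) = 1 (attained at k = 0)
  C[1][1] = min over k of (A[1][0] + B[0][1] = -1 + 3 = 2, A[1][1] + B[1][1] = 1 + 7 = 8) = 2 (attained at k = 0)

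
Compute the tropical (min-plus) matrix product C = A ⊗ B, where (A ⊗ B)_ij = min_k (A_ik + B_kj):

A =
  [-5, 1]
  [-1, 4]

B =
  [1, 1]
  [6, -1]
A ⊗ B =
  [-4, -4]
  [0, 0]

Apply the min-plus product entry-by-entry:
  C[0][0] = min over k of (A[0][0] + B[0][0] = -5 + 1 = -4, A[0][1] + B[1][0] = 1 + 6 = 7) = -4 (attained at k = 0)
  C[0][1] = min over k of (A[0][0] + B[0][1] = -5 + 1 = -4, A[0][1] + B[1][1] = 1 + -1 = 0) = -4 (attained at k = 0)
  C[1][0] = min over k of (A[1][0] + B[0][0] = -1 + 1 = 0, A[1][1] + B[1][0] = 4 + 6 = 10) = 0 (attained at k = 0)
  C[1][1] = min over k of (A[1][0] + B[0][1] = -1 + 1 = 0, A[1][1] + B[1][1] = 4 + -1 = 3) = 0 (attained at k = 0)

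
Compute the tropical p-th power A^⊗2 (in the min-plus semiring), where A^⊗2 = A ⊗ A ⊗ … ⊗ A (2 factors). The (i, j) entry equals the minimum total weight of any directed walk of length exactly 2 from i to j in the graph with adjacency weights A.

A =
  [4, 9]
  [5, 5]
A^⊗2 =
  [8, 13]
  [9, 10]

Each entry (A^⊗2)_ij equals the minimum over all length-2 walks i = v_0 → v_1 → … → v_2 = j of Σ_t A[v_t][v_{t+1}]. For example, for (i, j) = (0, 1) we minimise over 2 possible intermediate vertex sequences; the minimum is 13, attained along the walk 0 → 0 → 1.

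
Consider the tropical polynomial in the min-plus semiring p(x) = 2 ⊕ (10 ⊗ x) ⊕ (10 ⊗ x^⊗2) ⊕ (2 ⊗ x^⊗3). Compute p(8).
p(8) = 2

A tropical monomial a ⊗ x^⊗i evaluates to a + i · x. Evaluating each term at x = 8:
  Term 0 contributes 2 + 0 · 8 = 2
  Term 1 contributes 10 + 1 · 8 = 18
  Term 2 contributes 10 + 2 · 8 = 26
  Term 3 contributes 2 + 3 · 8 = 26
p(8) = ⊕ of these = min[2, 18, 26, 26] = 2.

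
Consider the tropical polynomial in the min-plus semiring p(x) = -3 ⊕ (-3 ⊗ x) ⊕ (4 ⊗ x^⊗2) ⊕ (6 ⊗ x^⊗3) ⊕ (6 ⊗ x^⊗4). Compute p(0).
p(0) = -3

A tropical monomial a ⊗ x^⊗i evaluates to a + i · x. Evaluating each term at x = 0:
  Term 0 contributes -3 + 0 · 0 = -3
  Term 1 contributes -3 + 1 · 0 = -3
  Term 2 contributes 4 + 2 · 0 = 4
  Term 3 contributes 6 + 3 · 0 = 6
  Term 4 contributes 6 + 4 · 0 = 6
p(0) = ⊕ of these = min[-3, -3, 4, 6, 6] = -3.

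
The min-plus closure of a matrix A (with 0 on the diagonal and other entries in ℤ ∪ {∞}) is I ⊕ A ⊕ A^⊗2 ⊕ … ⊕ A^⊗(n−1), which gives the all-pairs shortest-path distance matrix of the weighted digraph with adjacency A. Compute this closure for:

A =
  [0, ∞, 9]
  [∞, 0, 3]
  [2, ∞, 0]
Closure =
  [0, ∞, 9]
  [5, 0, 3]
  [2, ∞, 0]

This is the Floyd-Warshall all-pairs shortest-path computation. For each intermediate vertex k = 0, 1, …, 2, update dist[i][j] ← min(dist[i][j], dist[i][k] + dist[k][j]). The final matrix gives, for each (i, j), the minimum total weight of any directed path from i to j (possibly empty when i = j).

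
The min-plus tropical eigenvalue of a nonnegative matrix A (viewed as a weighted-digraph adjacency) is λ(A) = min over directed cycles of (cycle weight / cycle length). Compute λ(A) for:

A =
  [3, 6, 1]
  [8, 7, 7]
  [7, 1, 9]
λ(A) = 3

Enumerate directed cycles and compute their means (weight / length). Sample:
  cycle 0 → 0: weight = 3, length = 1, mean = 3/1 ≈ 3.000
  cycle 1 → 1: weight = 7, length = 1, mean = 7/1 ≈ 7.000
  cycle 2 → 2: weight = 9, length = 1, mean = 9/1 ≈ 9.000
  cycle 0 → 1 → 0: weight = 14, length = 2, mean = 14/2 ≈ 7.000
  cycle 0 → 2 → 0: weight = 8, length = 2, mean = 8/2 ≈ 4.000
  cycle 1 → 0 → 1: weight = 14, length = 2, mean = 14/2 ≈ 7.000
Minimum mean = 3.000, attained e.g. along the cycle 0 → 0 with weight 3 and length 1. So λ(A) = 3/1 = 3.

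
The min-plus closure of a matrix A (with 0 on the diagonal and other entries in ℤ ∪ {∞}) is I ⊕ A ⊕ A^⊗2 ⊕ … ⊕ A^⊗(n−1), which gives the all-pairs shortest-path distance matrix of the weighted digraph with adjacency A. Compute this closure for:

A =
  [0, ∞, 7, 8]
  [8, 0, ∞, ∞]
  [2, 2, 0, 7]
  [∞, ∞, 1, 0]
Closure =
  [0, 9, 7, 8]
  [8, 0, 15, 16]
  [2, 2, 0, 7]
  [3, 3, 1, 0]

This is the Floyd-Warshall all-pairs shortest-path computation. For each intermediate vertex k = 0, 1, …, 3, update dist[i][j] ← min(dist[i][j], dist[i][k] + dist[k][j]). The final matrix gives, for each (i, j), the minimum total weight of any directed path from i to j (possibly empty when i = j).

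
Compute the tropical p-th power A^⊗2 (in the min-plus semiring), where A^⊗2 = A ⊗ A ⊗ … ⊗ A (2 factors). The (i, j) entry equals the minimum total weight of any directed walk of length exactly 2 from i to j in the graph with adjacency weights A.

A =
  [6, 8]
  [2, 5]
A^⊗2 =
  [10, 13]
  [7, 10]

Each entry (A^⊗2)_ij equals the minimum over all length-2 walks i = v_0 → v_1 → … → v_2 = j of Σ_t A[v_t][v_{t+1}]. For example, for (i, j) = (0, 1) we minimise over 2 possible intermediate vertex sequences; the minimum is 13, attained along the walk 0 → 1 → 1.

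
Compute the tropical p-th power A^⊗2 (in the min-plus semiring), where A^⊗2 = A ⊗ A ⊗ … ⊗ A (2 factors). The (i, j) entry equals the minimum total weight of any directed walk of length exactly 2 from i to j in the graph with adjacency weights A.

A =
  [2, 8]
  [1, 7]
A^⊗2 =
  [4, 10]
  [3, 9]

Each entry (A^⊗2)_ij equals the minimum over all length-2 walks i = v_0 → v_1 → … → v_2 = j of Σ_t A[v_t][v_{t+1}]. For example, for (i, j) = (0, 1) we minimise over 2 possible intermediate vertex sequences; the minimum is 10, attained along the walk 0 → 0 → 1.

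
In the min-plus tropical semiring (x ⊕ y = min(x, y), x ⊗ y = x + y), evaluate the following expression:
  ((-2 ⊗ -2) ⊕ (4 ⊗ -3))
((-2 ⊗ -2) ⊕ (4 ⊗ -3)) = -4

Expand innermost to outermost. Recall ⊕ takes the minimum of its arguments and ⊗ takes their sum. Working out the expression ((-2 ⊗ -2) ⊕ (4 ⊗ -3)) gives -4.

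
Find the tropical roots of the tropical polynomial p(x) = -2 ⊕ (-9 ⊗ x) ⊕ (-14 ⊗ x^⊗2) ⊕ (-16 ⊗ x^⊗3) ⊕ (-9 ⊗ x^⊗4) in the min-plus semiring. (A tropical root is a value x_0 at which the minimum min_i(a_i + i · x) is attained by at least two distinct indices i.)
Roots: {-7, 2, 5, 7}

Each tropical root is a break point of the lower envelope of the lines y = a_i + i · x (there are 5 lines, with slopes 0, 1, ..., 4). Only the lines that attain the minimum somewhere contribute to roots; other lines are dominated. Here the surviving (envelope) indices are i = 4, i = 3, i = 2, i = 1, i = 0.
Intersections between consecutive envelope lines give the roots: for adjacent envelope indices i < j the intersection is x = (a_i − a_j) / (j − i). Reading off the sorted break points: {-7, 2, 5, 7}.
Verification: at each break x_0, at least two indices attain the minimum of min_i(a_i + i · x_0).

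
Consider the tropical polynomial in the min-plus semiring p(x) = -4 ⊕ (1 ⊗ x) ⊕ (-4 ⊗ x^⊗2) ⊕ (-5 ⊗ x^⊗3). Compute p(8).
p(8) = -4

A tropical monomial a ⊗ x^⊗i evaluates to a + i · x. Evaluating each term at x = 8:
  Term 0 contributes -4 + 0 · 8 = -4
  Term 1 contributes 1 + 1 · 8 = 9
  Term 2 contributes -4 + 2 · 8 = 12
  Term 3 contributes -5 + 3 · 8 = 19
p(8) = ⊕ of these = min[-4, 9, 12, 19] = -4.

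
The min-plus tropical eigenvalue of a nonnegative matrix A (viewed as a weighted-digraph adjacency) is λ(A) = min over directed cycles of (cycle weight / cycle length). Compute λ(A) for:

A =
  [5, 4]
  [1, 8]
λ(A) = 5/2

Enumerate directed cycles and compute their means (weight / length). Sample:
  cycle 0 → 0: weight = 5, length = 1, mean = 5/1 ≈ 5.000
  cycle 1 → 1: weight = 8, length = 1, mean = 8/1 ≈ 8.000
  cycle 0 → 1 → 0: weight = 5, length = 2, mean = 5/2 ≈ 2.500
  cycle 1 → 0 → 1: weight = 5, length = 2, mean = 5/2 ≈ 2.500
Minimum mean = 2.500, attained e.g. along the cycle 0 → 1 → 0 with weight 5 and length 2. So λ(A) = 5/2 = 5/2.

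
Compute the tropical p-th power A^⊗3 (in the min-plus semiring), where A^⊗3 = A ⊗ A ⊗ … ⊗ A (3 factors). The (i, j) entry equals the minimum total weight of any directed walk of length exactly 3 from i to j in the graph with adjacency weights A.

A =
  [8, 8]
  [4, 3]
A^⊗3 =
  [15, 14]
  [10, 9]

Each entry (A^⊗3)_ij equals the minimum over all length-3 walks i = v_0 → v_1 → … → v_3 = j of Σ_t A[v_t][v_{t+1}]. For example, for (i, j) = (0, 1) we minimise over 4 possible intermediate vertex sequences; the minimum is 14, attained along the walk 0 → 1 → 1 → 1.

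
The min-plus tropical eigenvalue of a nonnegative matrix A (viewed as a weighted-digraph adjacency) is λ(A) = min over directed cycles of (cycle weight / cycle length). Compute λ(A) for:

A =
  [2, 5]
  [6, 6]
λ(A) = 2

Enumerate directed cycles and compute their means (weight / length). Sample:
  cycle 0 → 0: weight = 2, length = 1, mean = 2/1 ≈ 2.000
  cycle 1 → 1: weight = 6, length = 1, mean = 6/1 ≈ 6.000
  cycle 0 → 1 → 0: weight = 11, length = 2, mean = 11/2 ≈ 5.500
  cycle 1 → 0 → 1: weight = 11, length = 2, mean = 11/2 ≈ 5.500
Minimum mean = 2.000, attained e.g. along the cycle 0 → 0 with weight 2 and length 1. So λ(A) = 2/1 = 2.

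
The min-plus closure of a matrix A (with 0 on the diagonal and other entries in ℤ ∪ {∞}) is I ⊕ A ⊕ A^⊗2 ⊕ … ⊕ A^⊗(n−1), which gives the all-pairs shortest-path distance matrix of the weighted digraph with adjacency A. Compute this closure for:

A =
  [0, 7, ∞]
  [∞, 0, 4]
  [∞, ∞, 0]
Closure =
  [0, 7, 11]
  [∞, 0, 4]
  [∞, ∞, 0]

This is the Floyd-Warshall all-pairs shortest-path computation. For each intermediate vertex k = 0, 1, …, 2, update dist[i][j] ← min(dist[i][j], dist[i][k] + dist[k][j]). The final matrix gives, for each (i, j), the minimum total weight of any directed path from i to j (possibly empty when i = j).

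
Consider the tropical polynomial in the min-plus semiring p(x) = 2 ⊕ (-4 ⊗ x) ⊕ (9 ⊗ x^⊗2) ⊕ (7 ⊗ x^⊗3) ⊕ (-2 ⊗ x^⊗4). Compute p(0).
p(0) = -4

A tropical monomial a ⊗ x^⊗i evaluates to a + i · x. Evaluating each term at x = 0:
  Term 0 contributes 2 + 0 · 0 = 2
  Term 1 contributes -4 + 1 · 0 = -4
  Term 2 contributes 9 + 2 · 0 = 9
  Term 3 contributes 7 + 3 · 0 = 7
  Term 4 contributes -2 + 4 · 0 = -2
p(0) = ⊕ of these = min[2, -4, 9, 7, -2] = -4.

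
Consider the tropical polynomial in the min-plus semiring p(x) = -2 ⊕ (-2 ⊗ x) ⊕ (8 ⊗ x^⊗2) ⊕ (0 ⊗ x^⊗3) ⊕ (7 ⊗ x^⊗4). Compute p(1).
p(1) = -2

A tropical monomial a ⊗ x^⊗i evaluates to a + i · x. Evaluating each term at x = 1:
  Term 0 contributes -2 + 0 · 1 = -2
  Term 1 contributes -2 + 1 · 1 = -1
  Term 2 contributes 8 + 2 · 1 = 10
  Term 3 contributes 0 + 3 · 1 = 3
  Term 4 contributes 7 + 4 · 1 = 11
p(1) = ⊕ of these = min[-2, -1, 10, 3, 11] = -2.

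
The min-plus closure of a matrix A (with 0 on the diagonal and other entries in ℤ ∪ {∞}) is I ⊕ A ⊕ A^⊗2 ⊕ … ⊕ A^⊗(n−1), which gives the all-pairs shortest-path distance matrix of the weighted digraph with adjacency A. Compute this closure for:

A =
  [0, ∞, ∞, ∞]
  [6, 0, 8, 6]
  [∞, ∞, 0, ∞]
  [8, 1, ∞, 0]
Closure =
  [0, ∞, ∞, ∞]
  [6, 0, 8, 6]
  [∞, ∞, 0, ∞]
  [7, 1, 9, 0]

This is the Floyd-Warshall all-pairs shortest-path computation. For each intermediate vertex k = 0, 1, …, 3, update dist[i][j] ← min(dist[i][j], dist[i][k] + dist[k][j]). The final matrix gives, for each (i, j), the minimum total weight of any directed path from i to j (possibly empty when i = j).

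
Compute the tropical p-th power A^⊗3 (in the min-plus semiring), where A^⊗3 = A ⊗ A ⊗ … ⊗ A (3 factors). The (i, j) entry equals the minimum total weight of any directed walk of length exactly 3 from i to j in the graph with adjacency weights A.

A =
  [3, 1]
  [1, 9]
A^⊗3 =
  [5, 3]
  [3, 5]

Each entry (A^⊗3)_ij equals the minimum over all length-3 walks i = v_0 → v_1 → … → v_3 = j of Σ_t A[v_t][v_{t+1}]. For example, for (i, j) = (0, 1) we minimise over 4 possible intermediate vertex sequences; the minimum is 3, attained along the walk 0 → 1 → 0 → 1.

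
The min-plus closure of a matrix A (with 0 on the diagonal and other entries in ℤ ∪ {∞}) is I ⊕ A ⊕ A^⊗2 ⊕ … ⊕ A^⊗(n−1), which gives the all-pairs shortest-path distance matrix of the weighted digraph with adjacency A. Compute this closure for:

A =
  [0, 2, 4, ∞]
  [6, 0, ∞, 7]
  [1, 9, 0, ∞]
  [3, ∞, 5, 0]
Closure =
  [0, 2, 4, 9]
  [6, 0, 10, 7]
  [1, 3, 0, 10]
  [3, 5, 5, 0]

This is the Floyd-Warshall all-pairs shortest-path computation. For each intermediate vertex k = 0, 1, …, 3, update dist[i][j] ← min(dist[i][j], dist[i][k] + dist[k][j]). The final matrix gives, for each (i, j), the minimum total weight of any directed path from i to j (possibly empty when i = j).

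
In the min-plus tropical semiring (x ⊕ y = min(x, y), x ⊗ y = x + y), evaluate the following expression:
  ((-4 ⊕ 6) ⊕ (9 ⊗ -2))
((-4 ⊕ 6) ⊕ (9 ⊗ -2)) = -4

Expand innermost to outermost. Recall ⊕ takes the minimum of its arguments and ⊗ takes their sum. Working out the expression ((-4 ⊕ 6) ⊕ (9 ⊗ -2)) gives -4.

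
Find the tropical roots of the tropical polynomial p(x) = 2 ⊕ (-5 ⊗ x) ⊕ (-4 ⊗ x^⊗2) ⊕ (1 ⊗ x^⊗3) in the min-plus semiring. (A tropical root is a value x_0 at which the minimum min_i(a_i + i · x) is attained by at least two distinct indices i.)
Roots: {-5, -1, 7}

Each tropical root is a break point of the lower envelope of the lines y = a_i + i · x (there are 4 lines, with slopes 0, 1, ..., 3). Only the lines that attain the minimum somewhere contribute to roots; other lines are dominated. Here the surviving (envelope) indices are i = 3, i = 2, i = 1, i = 0.
Intersections between consecutive envelope lines give the roots: for adjacent envelope indices i < j the intersection is x = (a_i − a_j) / (j − i). Reading off the sorted break points: {-5, -1, 7}.
Verification: at each break x_0, at least two indices attain the minimum of min_i(a_i + i · x_0).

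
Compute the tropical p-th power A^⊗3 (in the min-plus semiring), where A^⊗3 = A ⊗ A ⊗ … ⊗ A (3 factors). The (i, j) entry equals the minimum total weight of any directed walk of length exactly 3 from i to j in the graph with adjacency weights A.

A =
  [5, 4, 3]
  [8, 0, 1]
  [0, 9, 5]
A^⊗3 =
  [5, 4, 5]
  [1, 0, 1]
  [3, 4, 5]

Each entry (A^⊗3)_ij equals the minimum over all length-3 walks i = v_0 → v_1 → … → v_3 = j of Σ_t A[v_t][v_{t+1}]. For example, for (i, j) = (0, 2) we minimise over 9 possible intermediate vertex sequences; the minimum is 5, attained along the walk 0 → 1 → 1 → 2.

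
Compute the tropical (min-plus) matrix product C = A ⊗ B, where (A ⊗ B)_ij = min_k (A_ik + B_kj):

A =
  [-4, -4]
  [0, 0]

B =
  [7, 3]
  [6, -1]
A ⊗ B =
  [2, -5]
  [6, -1]

Apply the min-plus product entry-by-entry:
  C[0][0] = min over k of (A[0][0] + B[0][0] = -4 + 7 = 3, A[0][1] + B[1][0] = -4 + 6 = 2) = 2 (attained at k = 1)
  C[0][1] = min over k of (A[0][0] + B[0][1] = -4 + 3 = -1, A[0][1] + B[1][1] = -4 + -1 = -5) = -5 (attained at k = 1)
  C[1][0] = min over k of (A[1][0] + B[0][0] = 0 + 7 = 7, A[1][1] + B[1][0] = 0 + 6 = 6) = 6 (attained at k = 1)
  C[1][1] = min over k of (A[1][0] + B[0][1] = 0 + 3 = 3, A[1][1] + B[1][1] = 0 + -1 = -1) = -1 (attained at k = 1)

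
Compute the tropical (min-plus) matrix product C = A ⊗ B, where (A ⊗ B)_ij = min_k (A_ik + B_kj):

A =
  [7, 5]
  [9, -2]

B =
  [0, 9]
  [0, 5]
A ⊗ B =
  [5, 10]
  [-2, 3]

Apply the min-plus product entry-by-entry:
  C[0][0] = min over k of (A[0][0] + B[0][0] = 7 + 0 = 7, A[0][1] + B[1][0] = 5 + 0 = 5) = 5 (attained at k = 1)
  C[0][1] = min over k of (A[0][0] + B[0][1] = 7 + 9 = 16, A[0][1] + B[1][1] = 5 + 5 = 10) = 10 (attained at k = 1)
  C[1][0] = min over k of (A[1][0] + B[0][0] = 9 + 0 = 9, A[1][1] + B[1][0] = -2 + 0 = -2) = -2 (attained at k = 1)
  C[1][1] = min over k of (A[1][0] + B[0][1] = 9 + 9 = 18, A[1][1] + B[1][1] = -2 + 5 = 3) = 3 (attained at k = 1)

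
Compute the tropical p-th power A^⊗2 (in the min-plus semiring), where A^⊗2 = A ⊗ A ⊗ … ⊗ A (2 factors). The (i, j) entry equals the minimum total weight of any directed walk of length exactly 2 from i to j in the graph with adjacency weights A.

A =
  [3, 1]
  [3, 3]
A^⊗2 =
  [4, 4]
  [6, 4]

Each entry (A^⊗2)_ij equals the minimum over all length-2 walks i = v_0 → v_1 → … → v_2 = j of Σ_t A[v_t][v_{t+1}]. For example, for (i, j) = (0, 1) we minimise over 2 possible intermediate vertex sequences; the minimum is 4, attained along the walk 0 → 0 → 1.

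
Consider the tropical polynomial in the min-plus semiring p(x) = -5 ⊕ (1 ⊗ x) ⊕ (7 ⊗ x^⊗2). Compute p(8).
p(8) = -5

A tropical monomial a ⊗ x^⊗i evaluates to a + i · x. Evaluating each term at x = 8:
  Term 0 contributes -5 + 0 · 8 = -5
  Term 1 contributes 1 + 1 · 8 = 9
  Term 2 contributes 7 + 2 · 8 = 23
p(8) = ⊕ of these = min[-5, 9, 23] = -5.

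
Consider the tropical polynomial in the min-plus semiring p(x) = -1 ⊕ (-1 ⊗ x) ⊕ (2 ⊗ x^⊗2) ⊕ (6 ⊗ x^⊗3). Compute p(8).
p(8) = -1

A tropical monomial a ⊗ x^⊗i evaluates to a + i · x. Evaluating each term at x = 8:
  Term 0 contributes -1 + 0 · 8 = -1
  Term 1 contributes -1 + 1 · 8 = 7
  Term 2 contributes 2 + 2 · 8 = 18
  Term 3 contributes 6 + 3 · 8 = 30
p(8) = ⊕ of these = min[-1, 7, 18, 30] = -1.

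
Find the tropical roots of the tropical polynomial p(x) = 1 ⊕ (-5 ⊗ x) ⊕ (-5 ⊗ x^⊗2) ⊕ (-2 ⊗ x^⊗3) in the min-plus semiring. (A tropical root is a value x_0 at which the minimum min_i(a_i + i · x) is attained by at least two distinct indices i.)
Roots: {-3, 0, 6}

Each tropical root is a break point of the lower envelope of the lines y = a_i + i · x (there are 4 lines, with slopes 0, 1, ..., 3). Only the lines that attain the minimum somewhere contribute to roots; other lines are dominated. Here the surviving (envelope) indices are i = 3, i = 2, i = 1, i = 0.
Intersections between consecutive envelope lines give the roots: for adjacent envelope indices i < j the intersection is x = (a_i − a_j) / (j − i). Reading off the sorted break points: {-3, 0, 6}.
Verification: at each break x_0, at least two indices attain the minimum of min_i(a_i + i · x_0).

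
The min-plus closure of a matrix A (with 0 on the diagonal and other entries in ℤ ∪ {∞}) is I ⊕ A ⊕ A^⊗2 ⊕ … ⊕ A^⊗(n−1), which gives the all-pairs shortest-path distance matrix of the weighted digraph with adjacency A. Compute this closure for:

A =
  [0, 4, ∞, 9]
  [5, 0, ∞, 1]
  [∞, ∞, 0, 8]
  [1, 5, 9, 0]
Closure =
  [0, 4, 14, 5]
  [2, 0, 10, 1]
  [9, 13, 0, 8]
  [1, 5, 9, 0]

This is the Floyd-Warshall all-pairs shortest-path computation. For each intermediate vertex k = 0, 1, …, 3, update dist[i][j] ← min(dist[i][j], dist[i][k] + dist[k][j]). The final matrix gives, for each (i, j), the minimum total weight of any directed path from i to j (possibly empty when i = j).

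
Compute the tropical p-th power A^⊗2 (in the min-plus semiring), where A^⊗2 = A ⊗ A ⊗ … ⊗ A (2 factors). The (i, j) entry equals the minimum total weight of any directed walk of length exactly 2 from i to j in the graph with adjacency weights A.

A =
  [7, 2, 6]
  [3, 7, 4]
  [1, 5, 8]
A^⊗2 =
  [5, 9, 6]
  [5, 5, 9]
  [8, 3, 7]

Each entry (A^⊗2)_ij equals the minimum over all length-2 walks i = v_0 → v_1 → … → v_2 = j of Σ_t A[v_t][v_{t+1}]. For example, for (i, j) = (0, 2) we minimise over 3 possible intermediate vertex sequences; the minimum is 6, attained along the walk 0 → 1 → 2.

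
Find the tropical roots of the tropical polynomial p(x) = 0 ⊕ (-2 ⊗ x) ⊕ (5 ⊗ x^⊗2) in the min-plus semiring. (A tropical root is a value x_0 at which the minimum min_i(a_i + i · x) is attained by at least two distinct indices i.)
Roots: {-7, 2}

Each tropical root is a break point of the lower envelope of the lines y = a_i + i · x (there are 3 lines, with slopes 0, 1, ..., 2). Only the lines that attain the minimum somewhere contribute to roots; other lines are dominated. Here the surviving (envelope) indices are i = 2, i = 1, i = 0.
Intersections between consecutive envelope lines give the roots: for adjacent envelope indices i < j the intersection is x = (a_i − a_j) / (j − i). Reading off the sorted break points: {-7, 2}.
Verification: at each break x_0, at least two indices attain the minimum of min_i(a_i + i · x_0).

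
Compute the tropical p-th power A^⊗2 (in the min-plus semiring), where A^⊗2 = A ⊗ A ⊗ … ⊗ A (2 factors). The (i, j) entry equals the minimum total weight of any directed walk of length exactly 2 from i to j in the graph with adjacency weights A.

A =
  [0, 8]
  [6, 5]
A^⊗2 =
  [0, 8]
  [6, 10]

Each entry (A^⊗2)_ij equals the minimum over all length-2 walks i = v_0 → v_1 → … → v_2 = j of Σ_t A[v_t][v_{t+1}]. For example, for (i, j) = (0, 1) we minimise over 2 possible intermediate vertex sequences; the minimum is 8, attained along the walk 0 → 0 → 1.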